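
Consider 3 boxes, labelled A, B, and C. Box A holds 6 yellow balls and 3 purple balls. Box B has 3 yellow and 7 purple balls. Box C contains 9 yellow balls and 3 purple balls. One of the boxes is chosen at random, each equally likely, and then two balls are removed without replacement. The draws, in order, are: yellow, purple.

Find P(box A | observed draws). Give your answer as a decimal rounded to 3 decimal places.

0.363

The likelihood of the observed sequence under each hypothesis: P(data | box A) = (6/9)(3/8) = 1/4; P(data | box B) = (3/10)(7/9) = 7/30; P(data | box C) = (9/12)(3/11) = 9/44.
The prior-weighted likelihoods are 1/3 · 1/4 = 1/12, 1/3 · 7/30 = 7/90, 1/3 · 9/44 = 3/44; with total 227/990.
By Bayes' rule, P(box A | data) = (1/12) / (227/990) = 165/454.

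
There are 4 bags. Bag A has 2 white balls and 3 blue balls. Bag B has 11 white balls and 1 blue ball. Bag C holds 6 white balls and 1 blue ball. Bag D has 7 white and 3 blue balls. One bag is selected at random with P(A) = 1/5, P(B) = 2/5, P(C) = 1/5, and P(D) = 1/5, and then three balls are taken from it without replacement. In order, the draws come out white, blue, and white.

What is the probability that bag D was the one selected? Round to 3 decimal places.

For each hypothesis, P(data | H) works out to: P(data | bag A) = (2/5)(3/4)(1/3) = 0.1; P(data | bag B) = (11/12)(1/11)(10/10) = 0.083333; P(data | bag C) = (6/7)(1/6)(5/5) = 0.14286; P(data | bag D) = (7/10)(3/9)(6/8) = 0.175.
Weighting by the prior gives 1/5 · 0.1 = 0.02, 2/5 · 0.083333 = 0.033333, 1/5 · 0.14286 = 0.028571, 1/5 · 0.175 = 0.035; with total 0.1169.
By Bayes' rule, P(bag D | data) = (0.035) / (0.1169) = 0.29939.

0.299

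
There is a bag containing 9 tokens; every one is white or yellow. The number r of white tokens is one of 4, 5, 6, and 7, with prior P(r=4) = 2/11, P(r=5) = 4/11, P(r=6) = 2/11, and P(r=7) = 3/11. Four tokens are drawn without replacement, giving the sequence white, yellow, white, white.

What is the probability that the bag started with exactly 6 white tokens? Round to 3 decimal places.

Compute the likelihood of the observed sequence for each case: P(data | r = 4) = (4/9)(5/8)(3/7)(2/6) = 0.039683; P(data | r = 5) = (5/9)(4/8)(4/7)(3/6) = 0.079365; P(data | r = 6) = (6/9)(3/8)(5/7)(4/6) = 0.11905; P(data | r = 7) = (7/9)(2/8)(6/7)(5/6) = 0.13889.
The prior-weighted likelihoods are 2/11 · 0.039683 = 0.007215, 4/11 · 0.079365 = 0.02886, 2/11 · 0.11905 = 0.021645, 3/11 · 0.13889 = 0.037879; these sum to 0.095599.
So P(r = 6 | data) = (0.021645) / (0.095599) = 0.22642.

0.226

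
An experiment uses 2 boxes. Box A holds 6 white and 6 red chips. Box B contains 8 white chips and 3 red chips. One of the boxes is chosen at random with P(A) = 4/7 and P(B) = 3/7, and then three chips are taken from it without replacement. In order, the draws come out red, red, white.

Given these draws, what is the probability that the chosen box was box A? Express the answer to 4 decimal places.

0.7895

Compute the likelihood of the observed sequence for each case: P(data | box A) = (6/12)(5/11)(6/10) = 3/22; P(data | box B) = (3/11)(2/10)(8/9) = 8/165.
Multiplying each by its prior: 4/7 · 3/22 = 6/77, 3/7 · 8/165 = 8/385; these sum to 38/385.
So P(box A | data) = (6/77) / (38/385) = 15/19.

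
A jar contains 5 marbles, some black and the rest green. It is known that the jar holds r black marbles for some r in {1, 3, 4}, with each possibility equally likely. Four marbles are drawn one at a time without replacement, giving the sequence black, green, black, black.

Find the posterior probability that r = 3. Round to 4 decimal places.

For each hypothesis, P(data | H) works out to: P(data | r = 1) = (1/5)(4/4)(0/3) = 0; P(data | r = 3) = (3/5)(2/4)(2/3)(1/2) = 1/10; P(data | r = 4) = (4/5)(1/4)(3/3)(2/2) = 1/5.
Weighting by the prior gives 1/3 · 0 = 0, 1/3 · 1/10 = 1/30, 1/3 · 1/5 = 1/15; with total 1/10.
By Bayes' rule, P(r = 3 | data) = (1/30) / (1/10) = 1/3.

0.3333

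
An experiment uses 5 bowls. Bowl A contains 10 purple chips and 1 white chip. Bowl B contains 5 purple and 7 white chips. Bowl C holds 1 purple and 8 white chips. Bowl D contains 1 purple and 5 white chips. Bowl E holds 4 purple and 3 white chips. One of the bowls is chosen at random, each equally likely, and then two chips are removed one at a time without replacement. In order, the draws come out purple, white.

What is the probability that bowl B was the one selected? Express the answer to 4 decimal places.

Compute the likelihood of the observed sequence for each case: P(data | bowl A) = (10/11)(1/10) = 0.090909; P(data | bowl B) = (5/12)(7/11) = 0.26515; P(data | bowl C) = (1/9)(8/8) = 0.11111; P(data | bowl D) = (1/6)(5/5) = 0.16667; P(data | bowl E) = (4/7)(3/6) = 0.28571.
The prior-weighted likelihoods are 1/5 · 0.090909 = 0.018182, 1/5 · 0.26515 = 0.05303, 1/5 · 0.11111 = 0.022222, 1/5 · 0.16667 = 0.033333, 1/5 · 0.28571 = 0.057143; with total 0.18391.
So P(bowl B | data) = (0.05303) / (0.18391) = 0.28835.

0.2883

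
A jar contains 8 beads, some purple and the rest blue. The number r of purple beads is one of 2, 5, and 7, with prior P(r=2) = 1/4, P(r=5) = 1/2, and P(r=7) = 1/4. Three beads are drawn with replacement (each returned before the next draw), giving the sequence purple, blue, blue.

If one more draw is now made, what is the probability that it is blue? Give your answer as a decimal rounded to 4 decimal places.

0.5244

For each hypothesis, P(data | H) works out to: P(data | r = 2) = (2/8)(6/8)(6/8) = 0.14062; P(data | r = 5) = (5/8)(3/8)(3/8) = 0.087891; P(data | r = 7) = (7/8)(1/8)(1/8) = 0.013672.
The prior-weighted likelihoods are 1/4 · 0.14062 = 0.035156, 1/2 · 0.087891 = 0.043945, 1/4 · 0.013672 = 0.003418; summing to 0.08252.
Normalising, the posterior is P(r = 2 | data) = 0.42604, P(r = 5 | data) = 0.53254, P(r = 7 | data) = 0.04142.
So P(blue next | data) = Σ P(blue next | H) P(H | data) = (3/4)(0.42604) + (3/8)(0.53254) + (1/8)(0.04142) = 0.52441.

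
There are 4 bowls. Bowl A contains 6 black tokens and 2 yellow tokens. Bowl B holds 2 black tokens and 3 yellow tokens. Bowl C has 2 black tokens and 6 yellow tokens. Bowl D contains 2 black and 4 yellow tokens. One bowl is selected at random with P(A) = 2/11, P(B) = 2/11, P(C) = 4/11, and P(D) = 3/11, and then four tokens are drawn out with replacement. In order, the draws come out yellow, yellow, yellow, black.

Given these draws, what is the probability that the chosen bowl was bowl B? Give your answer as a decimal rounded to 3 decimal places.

0.189

Compute the likelihood of the observed sequence for each case: P(data | bowl A) = (2/8)(2/8)(2/8)(6/8) = 0.011719; P(data | bowl B) = (3/5)(3/5)(3/5)(2/5) = 0.0864; P(data | bowl C) = (6/8)(6/8)(6/8)(2/8) = 0.10547; P(data | bowl D) = (4/6)(4/6)(4/6)(2/6) = 0.098765.
Weighting by the prior gives 2/11 · 0.011719 = 0.0021307, 2/11 · 0.0864 = 0.015709, 4/11 · 0.10547 = 0.038352, 3/11 · 0.098765 = 0.026936; summing to 0.083128.
Hence P(bowl B | data) = (0.015709) / (0.083128) = 0.18897.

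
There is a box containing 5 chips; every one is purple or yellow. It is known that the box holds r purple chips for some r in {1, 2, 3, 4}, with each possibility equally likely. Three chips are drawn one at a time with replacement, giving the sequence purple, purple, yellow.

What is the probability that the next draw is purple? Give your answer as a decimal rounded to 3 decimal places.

Under each hypothesis, the probability of the observed sequence is: P(data | r = 1) = (1/5)(1/5)(4/5) = 4/125; P(data | r = 2) = (2/5)(2/5)(3/5) = 12/125; P(data | r = 3) = (3/5)(3/5)(2/5) = 18/125; P(data | r = 4) = (4/5)(4/5)(1/5) = 16/125.
Weighting by the prior gives 1/4 · 4/125 = 1/125, 1/4 · 12/125 = 3/125, 1/4 · 18/125 = 9/250, 1/4 · 16/125 = 4/125; with total 1/10.
Dividing through by the total gives posterior P(r = 1 | data) = 2/25, P(r = 2 | data) = 6/25, P(r = 3 | data) = 9/25, P(r = 4 | data) = 8/25.
So P(purple next | data) = Σ P(purple next | H) P(H | data) = (1/5)(2/25) + (2/5)(6/25) + (3/5)(9/25) + (4/5)(8/25) = 73/125.

0.584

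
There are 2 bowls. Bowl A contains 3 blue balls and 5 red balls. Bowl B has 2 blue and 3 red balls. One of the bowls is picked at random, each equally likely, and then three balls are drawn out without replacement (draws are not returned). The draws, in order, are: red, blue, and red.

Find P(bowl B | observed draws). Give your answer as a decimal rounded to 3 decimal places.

0.528

For each hypothesis, P(data | H) works out to: P(data | bowl A) = (5/8)(3/7)(4/6) = 5/28; P(data | bowl B) = (3/5)(2/4)(2/3) = 1/5.
The prior-weighted likelihoods are 1/2 · 5/28 = 5/56, 1/2 · 1/5 = 1/10; summing to 53/280.
Hence P(bowl B | data) = (1/10) / (53/280) = 28/53.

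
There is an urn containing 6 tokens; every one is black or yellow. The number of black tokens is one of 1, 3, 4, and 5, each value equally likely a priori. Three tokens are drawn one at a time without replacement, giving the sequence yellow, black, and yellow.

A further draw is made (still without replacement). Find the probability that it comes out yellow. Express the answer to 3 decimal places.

The likelihood of the observed sequence under each hypothesis: P(data | r = 1) = (5/6)(1/5)(4/4) = 1/6; P(data | r = 3) = (3/6)(3/5)(2/4) = 3/20; P(data | r = 4) = (2/6)(4/5)(1/4) = 1/15; P(data | r = 5) = (1/6)(5/5)(0/4) = 0.
Multiplying each by its prior: 1/4 · 1/6 = 1/24, 1/4 · 3/20 = 3/80, 1/4 · 1/15 = 1/60, 1/4 · 0 = 0; these sum to 23/240.
The posterior is then P(r = 1 | data) = 10/23, P(r = 3 | data) = 9/23, P(r = 4 | data) = 4/23, P(r = 5 | data) = 0.
So P(yellow next | data) = Σ P(yellow next | H) P(H | data) = (1)(10/23) + (1/3)(9/23) + (0)(4/23) = 13/23.

0.565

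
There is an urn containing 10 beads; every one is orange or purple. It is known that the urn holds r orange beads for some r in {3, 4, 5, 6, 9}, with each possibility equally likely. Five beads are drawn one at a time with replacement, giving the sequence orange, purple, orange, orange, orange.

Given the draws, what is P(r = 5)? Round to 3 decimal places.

Under each hypothesis, the probability of the observed sequence is: P(data | r = 3) = (3/10)(7/10)(3/10)(3/10)(3/10) = 0.00567; P(data | r = 4) = (4/10)(6/10)(4/10)(4/10)(4/10) = 0.01536; P(data | r = 5) = (5/10)(5/10)(5/10)(5/10)(5/10) = 0.03125; P(data | r = 6) = (6/10)(4/10)(6/10)(6/10)(6/10) = 0.05184; P(data | r = 9) = (9/10)(1/10)(9/10)(9/10)(9/10) = 0.06561.
Multiplying each by its prior: 1/5 · 0.00567 = 0.001134, 1/5 · 0.01536 = 0.003072, 1/5 · 0.03125 = 0.00625, 1/5 · 0.05184 = 0.010368, 1/5 · 0.06561 = 0.013122; summing to 0.033946.
So P(r = 5 | data) = (0.00625) / (0.033946) = 0.18412.

0.184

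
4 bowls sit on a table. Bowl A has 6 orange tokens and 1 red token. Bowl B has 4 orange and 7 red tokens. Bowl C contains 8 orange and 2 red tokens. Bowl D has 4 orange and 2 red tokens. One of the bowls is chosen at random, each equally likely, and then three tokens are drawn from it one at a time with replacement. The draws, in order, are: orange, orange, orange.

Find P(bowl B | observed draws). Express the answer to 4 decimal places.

0.0324

For each hypothesis, P(data | H) works out to: P(data | bowl A) = (6/7)(6/7)(6/7) = 0.62974; P(data | bowl B) = (4/11)(4/11)(4/11) = 0.048084; P(data | bowl C) = (8/10)(8/10)(8/10) = 0.512; P(data | bowl D) = (4/6)(4/6)(4/6) = 0.2963.
Weighting by the prior gives 1/4 · 0.62974 = 0.15743, 1/4 · 0.048084 = 0.012021, 1/4 · 0.512 = 0.128, 1/4 · 0.2963 = 0.074074; with total 0.37153.
Hence P(bowl B | data) = (0.012021) / (0.37153) = 0.032356.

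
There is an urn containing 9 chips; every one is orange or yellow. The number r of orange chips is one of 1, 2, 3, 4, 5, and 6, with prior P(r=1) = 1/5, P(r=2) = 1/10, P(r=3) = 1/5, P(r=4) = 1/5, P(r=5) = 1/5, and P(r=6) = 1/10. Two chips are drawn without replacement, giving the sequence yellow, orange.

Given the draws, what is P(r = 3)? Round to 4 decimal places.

Compute the likelihood of the observed sequence for each case: P(data | r = 1) = (8/9)(1/8) = 1/9; P(data | r = 2) = (7/9)(2/8) = 7/36; P(data | r = 3) = (6/9)(3/8) = 1/4; P(data | r = 4) = (5/9)(4/8) = 5/18; P(data | r = 5) = (4/9)(5/8) = 5/18; P(data | r = 6) = (3/9)(6/8) = 1/4.
Weighting by the prior gives 1/5 · 1/9 = 1/45, 1/10 · 7/36 = 7/360, 1/5 · 1/4 = 1/20, 1/5 · 5/18 = 1/18, 1/5 · 5/18 = 1/18, 1/10 · 1/4 = 1/40; summing to 41/180.
Therefore the posterior P(r = 3 | data) = (1/20) / (41/180) = 9/41.

0.2195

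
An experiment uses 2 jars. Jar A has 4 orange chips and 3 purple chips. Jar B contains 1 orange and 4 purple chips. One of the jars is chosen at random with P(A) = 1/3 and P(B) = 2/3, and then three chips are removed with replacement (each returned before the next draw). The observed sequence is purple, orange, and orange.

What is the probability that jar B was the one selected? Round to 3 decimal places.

Under each hypothesis, the probability of the observed sequence is: P(data | jar A) = (3/7)(4/7)(4/7) = 0.13994; P(data | jar B) = (4/5)(1/5)(1/5) = 0.032.
Multiplying each by its prior: 1/3 · 0.13994 = 0.046647, 2/3 · 0.032 = 0.021333; with total 0.067981.
Hence P(jar B | data) = (0.021333) / (0.067981) = 0.31382.

0.314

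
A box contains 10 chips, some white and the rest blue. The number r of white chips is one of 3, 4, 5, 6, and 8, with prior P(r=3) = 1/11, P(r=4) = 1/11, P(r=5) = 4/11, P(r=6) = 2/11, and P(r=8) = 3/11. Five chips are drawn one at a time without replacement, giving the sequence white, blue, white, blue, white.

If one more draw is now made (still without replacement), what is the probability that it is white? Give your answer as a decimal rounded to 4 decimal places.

0.5444

The likelihood of the observed sequence under each hypothesis: P(data | r = 3) = (3/10)(7/9)(2/8)(6/7)(1/6) = 0.0083333; P(data | r = 4) = (4/10)(6/9)(3/8)(5/7)(2/6) = 0.02381; P(data | r = 5) = (5/10)(5/9)(4/8)(4/7)(3/6) = 0.039683; P(data | r = 6) = (6/10)(4/9)(5/8)(3/7)(4/6) = 0.047619; P(data | r = 8) = (8/10)(2/9)(7/8)(1/7)(6/6) = 0.022222.
Weighting by the prior gives 1/11 · 0.0083333 = 0.00075758, 1/11 · 0.02381 = 0.0021645, 4/11 · 0.039683 = 0.01443, 2/11 · 0.047619 = 0.008658, 3/11 · 0.022222 = 0.0060606; with total 0.032071.
The posterior is then P(r = 3 | data) = 0.023622, P(r = 4 | data) = 0.067492, P(r = 5 | data) = 0.44994, P(r = 6 | data) = 0.26997, P(r = 8 | data) = 0.18898.
Averaging over the posterior, P(white next | data) = (0)(0.023622) + (1/5)(0.067492) + (2/5)(0.44994) + (3/5)(0.26997) + (1)(0.18898) = 0.54443.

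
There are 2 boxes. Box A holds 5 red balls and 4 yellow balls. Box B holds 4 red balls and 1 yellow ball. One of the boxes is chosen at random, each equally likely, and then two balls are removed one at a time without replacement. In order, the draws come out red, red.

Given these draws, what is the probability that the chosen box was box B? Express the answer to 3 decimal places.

0.684

The likelihood of the observed sequence under each hypothesis: P(data | box A) = (5/9)(4/8) = 5/18; P(data | box B) = (4/5)(3/4) = 3/5.
Multiplying each by its prior: 1/2 · 5/18 = 5/36, 1/2 · 3/5 = 3/10; these sum to 79/180.
So P(box B | data) = (3/10) / (79/180) = 54/79.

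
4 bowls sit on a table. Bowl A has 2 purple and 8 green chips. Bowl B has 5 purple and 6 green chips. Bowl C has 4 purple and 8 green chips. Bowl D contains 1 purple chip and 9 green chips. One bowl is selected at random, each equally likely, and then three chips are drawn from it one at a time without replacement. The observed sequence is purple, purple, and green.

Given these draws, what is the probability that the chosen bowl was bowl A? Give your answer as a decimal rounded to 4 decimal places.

For each hypothesis, P(data | H) works out to: P(data | bowl A) = (2/10)(1/9)(8/8) = 0.022222; P(data | bowl B) = (5/11)(4/10)(6/9) = 0.12121; P(data | bowl C) = (4/12)(3/11)(8/10) = 0.072727; P(data | bowl D) = (1/10)(0/9) = 0.
Multiplying each by its prior: 1/4 · 0.022222 = 0.0055556, 1/4 · 0.12121 = 0.030303, 1/4 · 0.072727 = 0.018182, 1/4 · 0 = 0; with total 0.05404.
Hence P(bowl A | data) = (0.0055556) / (0.05404) = 0.1028.

0.1028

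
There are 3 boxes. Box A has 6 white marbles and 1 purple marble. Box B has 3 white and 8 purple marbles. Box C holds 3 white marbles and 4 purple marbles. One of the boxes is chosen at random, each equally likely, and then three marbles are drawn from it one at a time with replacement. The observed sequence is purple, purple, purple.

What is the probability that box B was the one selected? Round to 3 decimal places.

0.670

The likelihood of the observed sequence under each hypothesis: P(data | box A) = (1/7)(1/7)(1/7) = 0.0029155; P(data | box B) = (8/11)(8/11)(8/11) = 0.38467; P(data | box C) = (4/7)(4/7)(4/7) = 0.18659.
Weighting by the prior gives 1/3 · 0.0029155 = 0.00097182, 1/3 · 0.38467 = 0.12822, 1/3 · 0.18659 = 0.062196; these sum to 0.19139.
Therefore the posterior P(box B | data) = (0.12822) / (0.19139) = 0.66996.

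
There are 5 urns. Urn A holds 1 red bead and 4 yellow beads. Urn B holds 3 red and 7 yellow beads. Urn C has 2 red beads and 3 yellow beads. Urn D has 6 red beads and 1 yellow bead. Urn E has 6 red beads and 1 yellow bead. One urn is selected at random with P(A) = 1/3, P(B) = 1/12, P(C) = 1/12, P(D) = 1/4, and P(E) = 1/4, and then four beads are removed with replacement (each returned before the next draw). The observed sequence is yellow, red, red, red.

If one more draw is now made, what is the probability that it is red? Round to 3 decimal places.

The likelihood of the observed sequence under each hypothesis: P(data | urn A) = (4/5)(1/5)(1/5)(1/5) = 0.0064; P(data | urn B) = (7/10)(3/10)(3/10)(3/10) = 0.0189; P(data | urn C) = (3/5)(2/5)(2/5)(2/5) = 0.0384; P(data | urn D) = (1/7)(6/7)(6/7)(6/7) = 0.089963; P(data | urn E) = (1/7)(6/7)(6/7)(6/7) = 0.089963.
Multiplying each by its prior: 1/3 · 0.0064 = 0.0021333, 1/12 · 0.0189 = 0.001575, 1/12 · 0.0384 = 0.0032, 1/4 · 0.089963 = 0.022491, 1/4 · 0.089963 = 0.022491; summing to 0.05189.
The posterior is then P(urn A | data) = 0.041113, P(urn B | data) = 0.030353, P(urn C | data) = 0.061669, P(urn D | data) = 0.43343, P(urn E | data) = 0.43343.
Averaging over the posterior, P(red next | data) = (1/5)(0.041113) + (3/10)(0.030353) + (2/5)(0.061669) + (6/7)(0.43343) + (6/7)(0.43343) = 0.78502.

0.785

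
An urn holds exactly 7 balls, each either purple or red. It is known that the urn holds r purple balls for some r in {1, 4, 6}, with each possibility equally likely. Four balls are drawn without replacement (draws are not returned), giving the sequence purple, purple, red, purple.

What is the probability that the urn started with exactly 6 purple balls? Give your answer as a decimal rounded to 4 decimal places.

Compute the likelihood of the observed sequence for each case: P(data | r = 1) = (1/7)(0/6) = 0; P(data | r = 4) = (4/7)(3/6)(3/5)(2/4) = 3/35; P(data | r = 6) = (6/7)(5/6)(1/5)(4/4) = 1/7.
Multiplying each by its prior: 1/3 · 0 = 0, 1/3 · 3/35 = 1/35, 1/3 · 1/7 = 1/21; with total 8/105.
Hence P(r = 6 | data) = (1/21) / (8/105) = 5/8.

0.6250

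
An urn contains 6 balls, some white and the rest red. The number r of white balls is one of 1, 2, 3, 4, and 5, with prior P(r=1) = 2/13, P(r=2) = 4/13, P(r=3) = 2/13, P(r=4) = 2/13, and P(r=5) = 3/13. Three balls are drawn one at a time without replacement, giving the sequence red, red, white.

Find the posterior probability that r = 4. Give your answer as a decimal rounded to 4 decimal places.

For each hypothesis, P(data | H) works out to: P(data | r = 1) = (5/6)(4/5)(1/4) = 1/6; P(data | r = 2) = (4/6)(3/5)(2/4) = 1/5; P(data | r = 3) = (3/6)(2/5)(3/4) = 3/20; P(data | r = 4) = (2/6)(1/5)(4/4) = 1/15; P(data | r = 5) = (1/6)(0/5) = 0.
The prior-weighted likelihoods are 2/13 · 1/6 = 1/39, 4/13 · 1/5 = 4/65, 2/13 · 3/20 = 3/130, 2/13 · 1/15 = 2/195, 3/13 · 0 = 0; these sum to 47/390.
By Bayes' rule, P(r = 4 | data) = (2/195) / (47/390) = 4/47.

0.0851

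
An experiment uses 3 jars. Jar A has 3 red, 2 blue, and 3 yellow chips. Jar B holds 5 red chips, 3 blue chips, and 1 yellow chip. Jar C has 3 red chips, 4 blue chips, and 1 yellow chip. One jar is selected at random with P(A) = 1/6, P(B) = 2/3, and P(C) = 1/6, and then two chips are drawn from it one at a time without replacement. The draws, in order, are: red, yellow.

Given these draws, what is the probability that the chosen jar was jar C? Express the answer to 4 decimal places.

0.1089

Compute the likelihood of the observed sequence for each case: P(data | jar A) = (3/8)(3/7) = 9/56; P(data | jar B) = (5/9)(1/8) = 5/72; P(data | jar C) = (3/8)(1/7) = 3/56.
Weighting by the prior gives 1/6 · 9/56 = 3/112, 2/3 · 5/72 = 5/108, 1/6 · 3/56 = 1/112; summing to 31/378.
So P(jar C | data) = (1/112) / (31/378) = 27/248.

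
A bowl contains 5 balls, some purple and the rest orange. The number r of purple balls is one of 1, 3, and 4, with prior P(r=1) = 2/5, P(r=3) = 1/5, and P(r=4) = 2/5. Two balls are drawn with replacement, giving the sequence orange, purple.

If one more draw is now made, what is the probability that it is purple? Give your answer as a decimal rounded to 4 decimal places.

0.5273

Under each hypothesis, the probability of the observed sequence is: P(data | r = 1) = (4/5)(1/5) = 4/25; P(data | r = 3) = (2/5)(3/5) = 6/25; P(data | r = 4) = (1/5)(4/5) = 4/25.
Weighting by the prior gives 2/5 · 4/25 = 8/125, 1/5 · 6/25 = 6/125, 2/5 · 4/25 = 8/125; these sum to 22/125.
The posterior is then P(r = 1 | data) = 4/11, P(r = 3 | data) = 3/11, P(r = 4 | data) = 4/11.
So P(purple next | data) = Σ P(purple next | H) P(H | data) = (1/5)(4/11) + (3/5)(3/11) + (4/5)(4/11) = 29/55.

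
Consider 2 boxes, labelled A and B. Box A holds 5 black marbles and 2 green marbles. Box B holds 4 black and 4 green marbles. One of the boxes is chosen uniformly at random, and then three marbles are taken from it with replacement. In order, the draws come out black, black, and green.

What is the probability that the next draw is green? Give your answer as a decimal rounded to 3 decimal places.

0.385

Under each hypothesis, the probability of the observed sequence is: P(data | box A) = (5/7)(5/7)(2/7) = 0.14577; P(data | box B) = (4/8)(4/8)(4/8) = 0.125.
Weighting by the prior gives 1/2 · 0.14577 = 0.072886, 1/2 · 0.125 = 0.0625; these sum to 0.13539.
The posterior is then P(box A | data) = 0.53836, P(box B | data) = 0.46164.
So P(green next | data) = Σ P(green next | H) P(H | data) = (2/7)(0.53836) + (1/2)(0.46164) = 0.38464.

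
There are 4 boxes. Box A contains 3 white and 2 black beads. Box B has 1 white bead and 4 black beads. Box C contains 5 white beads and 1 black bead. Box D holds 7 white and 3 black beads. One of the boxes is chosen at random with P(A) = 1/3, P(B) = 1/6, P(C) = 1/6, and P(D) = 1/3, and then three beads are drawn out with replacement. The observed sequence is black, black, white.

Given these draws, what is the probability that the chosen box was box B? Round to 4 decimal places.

0.2728

The likelihood of the observed sequence under each hypothesis: P(data | box A) = (2/5)(2/5)(3/5) = 0.096; P(data | box B) = (4/5)(4/5)(1/5) = 0.128; P(data | box C) = (1/6)(1/6)(5/6) = 0.023148; P(data | box D) = (3/10)(3/10)(7/10) = 0.063.
Multiplying each by its prior: 1/3 · 0.096 = 0.032, 1/6 · 0.128 = 0.021333, 1/6 · 0.023148 = 0.003858, 1/3 · 0.063 = 0.021; these sum to 0.078191.
By Bayes' rule, P(box B | data) = (0.021333) / (0.078191) = 0.27283.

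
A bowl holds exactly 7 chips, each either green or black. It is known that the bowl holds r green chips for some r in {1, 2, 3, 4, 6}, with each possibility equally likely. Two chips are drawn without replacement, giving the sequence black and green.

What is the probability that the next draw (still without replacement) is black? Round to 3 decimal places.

0.565

The likelihood of the observed sequence under each hypothesis: P(data | r = 1) = (6/7)(1/6) = 1/7; P(data | r = 2) = (5/7)(2/6) = 5/21; P(data | r = 3) = (4/7)(3/6) = 2/7; P(data | r = 4) = (3/7)(4/6) = 2/7; P(data | r = 6) = (1/7)(6/6) = 1/7.
The prior-weighted likelihoods are 1/5 · 1/7 = 1/35, 1/5 · 5/21 = 1/21, 1/5 · 2/7 = 2/35, 1/5 · 2/7 = 2/35, 1/5 · 1/7 = 1/35; summing to 23/105.
Dividing through by the total gives posterior P(r = 1 | data) = 3/23, P(r = 2 | data) = 5/23, P(r = 3 | data) = 6/23, P(r = 4 | data) = 6/23, P(r = 6 | data) = 3/23.
Averaging over the posterior, P(black next | data) = (1)(3/23) + (4/5)(5/23) + (3/5)(6/23) + (2/5)(6/23) + (0)(3/23) = 13/23.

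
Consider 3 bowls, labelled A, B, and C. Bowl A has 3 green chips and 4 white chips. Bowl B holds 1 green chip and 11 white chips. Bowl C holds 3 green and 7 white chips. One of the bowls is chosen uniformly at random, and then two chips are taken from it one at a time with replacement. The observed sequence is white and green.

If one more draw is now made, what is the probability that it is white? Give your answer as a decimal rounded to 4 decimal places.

The likelihood of the observed sequence under each hypothesis: P(data | bowl A) = (4/7)(3/7) = 0.2449; P(data | bowl B) = (11/12)(1/12) = 0.076389; P(data | bowl C) = (7/10)(3/10) = 0.21.
Multiplying each by its prior: 1/3 · 0.2449 = 0.081633, 1/3 · 0.076389 = 0.025463, 1/3 · 0.21 = 0.07; these sum to 0.1771.
Dividing through by the total gives posterior P(bowl A | data) = 0.46095, P(bowl B | data) = 0.14378, P(bowl C | data) = 0.39527.
So P(white next | data) = Σ P(white next | H) P(H | data) = (4/7)(0.46095) + (11/12)(0.14378) + (7/10)(0.39527) = 0.67189.

0.6719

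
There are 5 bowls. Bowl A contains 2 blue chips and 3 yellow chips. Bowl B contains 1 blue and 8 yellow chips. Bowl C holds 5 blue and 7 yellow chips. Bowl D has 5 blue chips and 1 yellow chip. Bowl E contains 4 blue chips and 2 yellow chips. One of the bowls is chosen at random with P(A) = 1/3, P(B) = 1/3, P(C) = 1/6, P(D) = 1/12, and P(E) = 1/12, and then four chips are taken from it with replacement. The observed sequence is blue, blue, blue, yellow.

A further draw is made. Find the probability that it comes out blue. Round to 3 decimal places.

0.556

Under each hypothesis, the probability of the observed sequence is: P(data | bowl A) = (2/5)(2/5)(2/5)(3/5) = 0.0384; P(data | bowl B) = (1/9)(1/9)(1/9)(8/9) = 0.0012193; P(data | bowl C) = (5/12)(5/12)(5/12)(7/12) = 0.042197; P(data | bowl D) = (5/6)(5/6)(5/6)(1/6) = 0.096451; P(data | bowl E) = (4/6)(4/6)(4/6)(2/6) = 0.098765.
Multiplying each by its prior: 1/3 · 0.0384 = 0.0128, 1/3 · 0.0012193 = 0.00040644, 1/6 · 0.042197 = 0.0070329, 1/12 · 0.096451 = 0.0080376, 1/12 · 0.098765 = 0.0082305; these sum to 0.036507.
Normalising, the posterior is P(bowl A | data) = 0.35061, P(bowl B | data) = 0.011133, P(bowl C | data) = 0.19264, P(bowl D | data) = 0.22016, P(bowl E | data) = 0.22545.
The predictive probability is P(blue next | data) = (2/5)(0.35061) + (1/9)(0.011133) + (5/12)(0.19264) + (5/6)(0.22016) + (2/3)(0.22545) = 0.55552.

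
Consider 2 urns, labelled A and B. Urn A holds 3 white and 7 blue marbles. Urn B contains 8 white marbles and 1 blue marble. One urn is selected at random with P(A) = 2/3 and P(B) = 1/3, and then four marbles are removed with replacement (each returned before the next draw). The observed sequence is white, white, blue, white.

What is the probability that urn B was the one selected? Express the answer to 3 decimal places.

0.674

The likelihood of the observed sequence under each hypothesis: P(data | urn A) = (3/10)(3/10)(7/10)(3/10) = 0.0189; P(data | urn B) = (8/9)(8/9)(1/9)(8/9) = 0.078037.
Weighting by the prior gives 2/3 · 0.0189 = 0.0126, 1/3 · 0.078037 = 0.026012; these sum to 0.038612.
So P(urn B | data) = (0.026012) / (0.038612) = 0.67368.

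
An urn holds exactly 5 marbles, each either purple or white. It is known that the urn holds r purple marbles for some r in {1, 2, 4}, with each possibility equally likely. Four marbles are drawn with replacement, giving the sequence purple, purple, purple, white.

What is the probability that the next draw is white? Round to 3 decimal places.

0.330

Under each hypothesis, the probability of the observed sequence is: P(data | r = 1) = (1/5)(1/5)(1/5)(4/5) = 0.0064; P(data | r = 2) = (2/5)(2/5)(2/5)(3/5) = 0.0384; P(data | r = 4) = (4/5)(4/5)(4/5)(1/5) = 0.1024.
The prior-weighted likelihoods are 1/3 · 0.0064 = 0.0021333, 1/3 · 0.0384 = 0.0128, 1/3 · 0.1024 = 0.034133; these sum to 0.049067.
Normalising, the posterior is P(r = 1 | data) = 0.043478, P(r = 2 | data) = 0.26087, P(r = 4 | data) = 0.69565.
Averaging over the posterior, P(white next | data) = (4/5)(0.043478) + (3/5)(0.26087) + (1/5)(0.69565) = 0.33043.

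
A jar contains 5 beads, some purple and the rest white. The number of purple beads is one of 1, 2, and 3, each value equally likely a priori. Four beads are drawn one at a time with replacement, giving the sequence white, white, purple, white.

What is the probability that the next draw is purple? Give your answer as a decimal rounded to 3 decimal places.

0.344

Compute the likelihood of the observed sequence for each case: P(data | r = 1) = (4/5)(4/5)(1/5)(4/5) = 0.1024; P(data | r = 2) = (3/5)(3/5)(2/5)(3/5) = 0.0864; P(data | r = 3) = (2/5)(2/5)(3/5)(2/5) = 0.0384.
Weighting by the prior gives 1/3 · 0.1024 = 0.034133, 1/3 · 0.0864 = 0.0288, 1/3 · 0.0384 = 0.0128; summing to 0.075733.
The posterior is then P(r = 1 | data) = 0.4507, P(r = 2 | data) = 0.38028, P(r = 3 | data) = 0.16901.
The predictive probability is P(purple next | data) = (1/5)(0.4507) + (2/5)(0.38028) + (3/5)(0.16901) = 0.34366.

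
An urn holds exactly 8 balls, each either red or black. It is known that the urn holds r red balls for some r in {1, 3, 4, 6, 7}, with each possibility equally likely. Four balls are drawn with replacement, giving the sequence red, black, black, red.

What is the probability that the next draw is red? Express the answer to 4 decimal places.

0.5109

For each hypothesis, P(data | H) works out to: P(data | r = 1) = (1/8)(7/8)(7/8)(1/8) = 0.011963; P(data | r = 3) = (3/8)(5/8)(5/8)(3/8) = 0.054932; P(data | r = 4) = (4/8)(4/8)(4/8)(4/8) = 0.0625; P(data | r = 6) = (6/8)(2/8)(2/8)(6/8) = 0.035156; P(data | r = 7) = (7/8)(1/8)(1/8)(7/8) = 0.011963.
Multiplying each by its prior: 1/5 · 0.011963 = 0.0023926, 1/5 · 0.054932 = 0.010986, 1/5 · 0.0625 = 0.0125, 1/5 · 0.035156 = 0.0070313, 1/5 · 0.011963 = 0.0023926; summing to 0.035303.
The posterior is then P(r = 1 | data) = 0.067773, P(r = 3 | data) = 0.3112, P(r = 4 | data) = 0.35408, P(r = 6 | data) = 0.19917, P(r = 7 | data) = 0.067773.
The predictive probability is P(red next | data) = (1/8)(0.067773) + (3/8)(0.3112) + (1/2)(0.35408) + (3/4)(0.19917) + (7/8)(0.067773) = 0.51089.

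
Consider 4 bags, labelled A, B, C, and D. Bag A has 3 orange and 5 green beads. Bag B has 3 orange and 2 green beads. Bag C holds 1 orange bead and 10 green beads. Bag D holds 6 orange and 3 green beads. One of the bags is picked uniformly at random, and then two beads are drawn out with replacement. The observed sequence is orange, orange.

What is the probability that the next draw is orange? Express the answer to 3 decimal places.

The likelihood of the observed sequence under each hypothesis: P(data | bag A) = (3/8)(3/8) = 0.14062; P(data | bag B) = (3/5)(3/5) = 0.36; P(data | bag C) = (1/11)(1/11) = 0.0082645; P(data | bag D) = (6/9)(6/9) = 0.44444.
Weighting by the prior gives 1/4 · 0.14062 = 0.035156, 1/4 · 0.36 = 0.09, 1/4 · 0.0082645 = 0.0020661, 1/4 · 0.44444 = 0.11111; summing to 0.23833.
Dividing through by the total gives posterior P(bag A | data) = 0.14751, P(bag B | data) = 0.37762, P(bag C | data) = 0.008669, P(bag D | data) = 0.4662.
So P(orange next | data) = Σ P(orange next | H) P(H | data) = (3/8)(0.14751) + (3/5)(0.37762) + (1/11)(0.008669) + (2/3)(0.4662) = 0.59348.

0.593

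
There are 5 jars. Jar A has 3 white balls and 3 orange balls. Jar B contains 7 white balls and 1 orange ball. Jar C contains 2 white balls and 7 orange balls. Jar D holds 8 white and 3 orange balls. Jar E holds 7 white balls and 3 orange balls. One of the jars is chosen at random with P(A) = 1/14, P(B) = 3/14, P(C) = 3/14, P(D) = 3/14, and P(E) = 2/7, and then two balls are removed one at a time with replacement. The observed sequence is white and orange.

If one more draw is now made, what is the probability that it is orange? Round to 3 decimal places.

0.389

The likelihood of the observed sequence under each hypothesis: P(data | jar A) = (3/6)(3/6) = 0.25; P(data | jar B) = (7/8)(1/8) = 0.10938; P(data | jar C) = (2/9)(7/9) = 0.17284; P(data | jar D) = (8/11)(3/11) = 0.19835; P(data | jar E) = (7/10)(3/10) = 0.21.
Weighting by the prior gives 1/14 · 0.25 = 0.017857, 3/14 · 0.10938 = 0.023438, 3/14 · 0.17284 = 0.037037, 3/14 · 0.19835 = 0.042503, 2/7 · 0.21 = 0.06; summing to 0.18083.
Dividing through by the total gives posterior P(jar A | data) = 0.098748, P(jar B | data) = 0.12961, P(jar C | data) = 0.20481, P(jar D | data) = 0.23504, P(jar E | data) = 0.33179.
So P(orange next | data) = Σ P(orange next | H) P(H | data) = (1/2)(0.098748) + (1/8)(0.12961) + (7/9)(0.20481) + (3/11)(0.23504) + (3/10)(0.33179) = 0.38851.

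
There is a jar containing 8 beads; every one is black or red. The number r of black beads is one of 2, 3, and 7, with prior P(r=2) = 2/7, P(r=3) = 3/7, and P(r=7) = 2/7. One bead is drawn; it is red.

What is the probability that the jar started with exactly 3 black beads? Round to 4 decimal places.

0.5172

For each hypothesis, P(data | H) works out to: P(data | r = 2) = (6/8) = 3/4; P(data | r = 3) = (5/8) = 5/8; P(data | r = 7) = (1/8) = 1/8.
Weighting by the prior gives 2/7 · 3/4 = 3/14, 3/7 · 5/8 = 15/56, 2/7 · 1/8 = 1/28; summing to 29/56.
By Bayes' rule, P(r = 3 | data) = (15/56) / (29/56) = 15/29.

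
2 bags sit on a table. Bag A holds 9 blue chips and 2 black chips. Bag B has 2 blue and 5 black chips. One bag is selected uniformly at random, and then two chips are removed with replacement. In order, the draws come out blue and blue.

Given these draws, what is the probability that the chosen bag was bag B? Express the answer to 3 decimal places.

Under each hypothesis, the probability of the observed sequence is: P(data | bag A) = (9/11)(9/11) = 0.66942; P(data | bag B) = (2/7)(2/7) = 0.081633.
Multiplying each by its prior: 1/2 · 0.66942 = 0.33471, 1/2 · 0.081633 = 0.040816; these sum to 0.37553.
By Bayes' rule, P(bag B | data) = (0.040816) / (0.37553) = 0.10869.

0.109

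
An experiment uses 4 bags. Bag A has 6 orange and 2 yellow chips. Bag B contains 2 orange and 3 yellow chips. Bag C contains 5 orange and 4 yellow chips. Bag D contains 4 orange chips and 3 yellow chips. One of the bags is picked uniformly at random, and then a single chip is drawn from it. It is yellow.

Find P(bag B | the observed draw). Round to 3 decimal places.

The likelihood of this draw under each hypothesis: P(data | bag A) = (2/8) = 0.25; P(data | bag B) = (3/5) = 0.6; P(data | bag C) = (4/9) = 0.44444; P(data | bag D) = (3/7) = 0.42857.
The prior-weighted likelihoods are 1/4 · 0.25 = 0.0625, 1/4 · 0.6 = 0.15, 1/4 · 0.44444 = 0.11111, 1/4 · 0.42857 = 0.10714; summing to 0.43075.
Hence P(bag B | data) = (0.15) / (0.43075) = 0.34823.

0.348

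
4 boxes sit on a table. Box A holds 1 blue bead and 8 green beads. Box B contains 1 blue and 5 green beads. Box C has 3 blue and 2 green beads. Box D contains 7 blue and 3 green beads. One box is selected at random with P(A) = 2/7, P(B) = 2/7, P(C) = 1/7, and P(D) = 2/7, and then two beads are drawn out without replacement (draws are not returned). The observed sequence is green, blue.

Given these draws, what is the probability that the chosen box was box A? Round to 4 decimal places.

0.1681

The likelihood of the observed sequence under each hypothesis: P(data | box A) = (8/9)(1/8) = 1/9; P(data | box B) = (5/6)(1/5) = 1/6; P(data | box C) = (2/5)(3/4) = 3/10; P(data | box D) = (3/10)(7/9) = 7/30.
Weighting by the prior gives 2/7 · 1/9 = 2/63, 2/7 · 1/6 = 1/21, 1/7 · 3/10 = 3/70, 2/7 · 7/30 = 1/15; summing to 17/90.
So P(box A | data) = (2/63) / (17/90) = 20/119.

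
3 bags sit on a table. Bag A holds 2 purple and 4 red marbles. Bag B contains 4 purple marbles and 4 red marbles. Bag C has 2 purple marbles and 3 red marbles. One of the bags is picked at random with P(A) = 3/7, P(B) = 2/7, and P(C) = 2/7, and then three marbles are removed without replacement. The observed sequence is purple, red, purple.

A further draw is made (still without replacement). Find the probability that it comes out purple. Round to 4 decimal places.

0.1667

Compute the likelihood of the observed sequence for each case: P(data | bag A) = (2/6)(4/5)(1/4) = 1/15; P(data | bag B) = (4/8)(4/7)(3/6) = 1/7; P(data | bag C) = (2/5)(3/4)(1/3) = 1/10.
Multiplying each by its prior: 3/7 · 1/15 = 1/35, 2/7 · 1/7 = 2/49, 2/7 · 1/10 = 1/35; with total 24/245.
Dividing through by the total gives posterior P(bag A | data) = 7/24, P(bag B | data) = 5/12, P(bag C | data) = 7/24.
So P(purple next | data) = Σ P(purple next | H) P(H | data) = (0)(7/24) + (2/5)(5/12) + (0)(7/24) = 1/6.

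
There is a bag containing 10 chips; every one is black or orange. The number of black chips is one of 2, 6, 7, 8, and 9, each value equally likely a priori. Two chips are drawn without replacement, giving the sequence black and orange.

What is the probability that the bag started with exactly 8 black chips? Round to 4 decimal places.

0.1860

Under each hypothesis, the probability of the observed sequence is: P(data | r = 2) = (2/10)(8/9) = 8/45; P(data | r = 6) = (6/10)(4/9) = 4/15; P(data | r = 7) = (7/10)(3/9) = 7/30; P(data | r = 8) = (8/10)(2/9) = 8/45; P(data | r = 9) = (9/10)(1/9) = 1/10.
The prior-weighted likelihoods are 1/5 · 8/45 = 8/225, 1/5 · 4/15 = 4/75, 1/5 · 7/30 = 7/150, 1/5 · 8/45 = 8/225, 1/5 · 1/10 = 1/50; these sum to 43/225.
By Bayes' rule, P(r = 8 | data) = (8/225) / (43/225) = 8/43.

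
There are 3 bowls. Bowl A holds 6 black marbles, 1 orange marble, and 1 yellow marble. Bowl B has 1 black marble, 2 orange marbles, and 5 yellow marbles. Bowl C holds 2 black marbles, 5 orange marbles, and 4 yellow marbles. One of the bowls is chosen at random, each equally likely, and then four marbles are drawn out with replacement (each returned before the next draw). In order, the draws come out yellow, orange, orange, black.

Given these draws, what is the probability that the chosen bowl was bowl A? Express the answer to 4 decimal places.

Under each hypothesis, the probability of the observed sequence is: P(data | bowl A) = (1/8)(1/8)(1/8)(6/8) = 0.0014648; P(data | bowl B) = (5/8)(2/8)(2/8)(1/8) = 0.0048828; P(data | bowl C) = (4/11)(5/11)(5/11)(2/11) = 0.01366.
The prior-weighted likelihoods are 1/3 · 0.0014648 = 0.00048828, 1/3 · 0.0048828 = 0.0016276, 1/3 · 0.01366 = 0.0045534; summing to 0.0066693.
So P(bowl A | data) = (0.00048828) / (0.0066693) = 0.073213.

0.0732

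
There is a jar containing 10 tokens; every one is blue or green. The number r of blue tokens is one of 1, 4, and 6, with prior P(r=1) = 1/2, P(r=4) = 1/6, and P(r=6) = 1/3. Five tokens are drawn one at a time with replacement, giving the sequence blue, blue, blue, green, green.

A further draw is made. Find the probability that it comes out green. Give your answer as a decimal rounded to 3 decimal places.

0.462

For each hypothesis, P(data | H) works out to: P(data | r = 1) = (1/10)(1/10)(1/10)(9/10)(9/10) = 0.00081; P(data | r = 4) = (4/10)(4/10)(4/10)(6/10)(6/10) = 0.02304; P(data | r = 6) = (6/10)(6/10)(6/10)(4/10)(4/10) = 0.03456.
Weighting by the prior gives 1/2 · 0.00081 = 0.000405, 1/6 · 0.02304 = 0.00384, 1/3 · 0.03456 = 0.01152; with total 0.015765.
The posterior is then P(r = 1 | data) = 0.02569, P(r = 4 | data) = 0.24358, P(r = 6 | data) = 0.73073.
The predictive probability is P(green next | data) = (9/10)(0.02569) + (3/5)(0.24358) + (2/5)(0.73073) = 0.46156.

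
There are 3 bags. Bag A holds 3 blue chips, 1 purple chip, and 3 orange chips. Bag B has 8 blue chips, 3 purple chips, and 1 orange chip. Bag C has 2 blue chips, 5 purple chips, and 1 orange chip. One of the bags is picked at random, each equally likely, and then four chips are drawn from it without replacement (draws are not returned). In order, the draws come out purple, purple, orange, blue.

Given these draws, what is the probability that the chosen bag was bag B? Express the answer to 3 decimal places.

Under each hypothesis, the probability of the observed sequence is: P(data | bag A) = (1/7)(0/6) = 0; P(data | bag B) = (3/12)(2/11)(1/10)(8/9) = 0.0040404; P(data | bag C) = (5/8)(4/7)(1/6)(2/5) = 0.02381.
Multiplying each by its prior: 1/3 · 0 = 0, 1/3 · 0.0040404 = 0.0013468, 1/3 · 0.02381 = 0.0079365; with total 0.0092833.
So P(bag B | data) = (0.0013468) / (0.0092833) = 0.14508.

0.145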